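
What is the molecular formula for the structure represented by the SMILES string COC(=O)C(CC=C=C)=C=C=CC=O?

Heavy atoms from the SMILES: 11 C, 3 O.
Implicit hydrogens by atom environment:
  5 × C: no H
  3 × C: 1 H each → 3
  3 × O: no H
  2 × C: 2 H each → 4
  1 × C: 3 H
  Total hydrogens = 10.
Molecular formula: C11H10O3

C11H10O3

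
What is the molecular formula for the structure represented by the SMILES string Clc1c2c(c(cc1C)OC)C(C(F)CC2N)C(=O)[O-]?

C13H14ClFNO3-

Heavy atoms from the SMILES: 13 C, 1 Cl, 1 F, 1 N, 3 O.
Implicit hydrogens by atom environment:
  5 × C (aromatic): no H
  3 × C: 1 H each → 3
  2 × C: 3 H each → 6
  2 × O: no H
  1 × C: 2 H
  1 × C (aromatic): 1 H
  1 × C: no H
  1 × Cl: no H
  1 × F: no H
  1 × N: 2 H
  1 × O (charge -1): no H
  Total hydrogens = 14.
Net charge -1.
Molecular formula: C13H14ClFNO3-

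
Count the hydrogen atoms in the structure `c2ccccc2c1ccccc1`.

10

Hydrogens are implicit in SMILES; fill each atom to its normal valence:
  10 × C (aromatic): 1 H each → 10
  2 × C (aromatic): no H
  Total hydrogens = 10.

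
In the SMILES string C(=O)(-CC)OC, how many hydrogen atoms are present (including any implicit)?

Hydrogens are implicit in SMILES; fill each atom to its normal valence:
  2 × C: 3 H each → 6
  2 × O: no H
  1 × C: 2 H
  1 × C: no H
  Total hydrogens = 8.

8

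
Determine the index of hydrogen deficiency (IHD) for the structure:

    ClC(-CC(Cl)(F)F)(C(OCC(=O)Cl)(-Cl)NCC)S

Molecular formula from the SMILES: C8H11Cl4F2NO2S.
DoU = (2C + 2 + N − H − X)/2 = (2·8 + 2 + 1 − 11 − 6)/2 = 2/2 = 1.
(Structurally: 0 ring(s) + 1 π bond(s) = 1.)

1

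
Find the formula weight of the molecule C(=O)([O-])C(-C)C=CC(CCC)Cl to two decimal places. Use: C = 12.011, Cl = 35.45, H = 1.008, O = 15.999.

Molecular formula: C9H14ClO2-.
M = 9×12.011 + 1×35.45 + 14×1.008 + 2×15.999 = 189.66 g/mol.

189.66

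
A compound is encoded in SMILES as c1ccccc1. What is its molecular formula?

Heavy atoms from the SMILES: 6 C.
Implicit hydrogens by atom environment:
  6 × C (aromatic): 1 H each → 6
  Total hydrogens = 6.
Molecular formula: C6H6

C6H6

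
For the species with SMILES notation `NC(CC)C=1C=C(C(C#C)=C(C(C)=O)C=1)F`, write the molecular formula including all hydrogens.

C13H14FNO

Heavy atoms from the SMILES: 13 C, 1 F, 1 N, 1 O.
Implicit hydrogens by atom environment:
  4 × C (aromatic): no H
  2 × C: 3 H each → 6
  2 × C (aromatic): 1 H each → 2
  2 × C: 1 H each → 2
  2 × C: no H
  1 × C: 2 H
  1 × F: no H
  1 × N: 2 H
  1 × O: no H
  Total hydrogens = 14.
Molecular formula: C13H14FNO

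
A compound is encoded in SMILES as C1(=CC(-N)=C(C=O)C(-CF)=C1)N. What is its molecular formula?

Heavy atoms from the SMILES: 8 C, 1 F, 2 N, 1 O.
Implicit hydrogens by atom environment:
  4 × C (aromatic): no H
  2 × C (aromatic): 1 H each → 2
  2 × N: 2 H each → 4
  1 × C: 2 H
  1 × C: 1 H
  1 × F: no H
  1 × O: no H
  Total hydrogens = 9.
Molecular formula: C8H9FN2O

C8H9FN2O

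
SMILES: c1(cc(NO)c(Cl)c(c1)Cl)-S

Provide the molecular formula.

C6H5Cl2NOS

Heavy atoms from the SMILES: 6 C, 2 Cl, 1 N, 1 O, 1 S.
Implicit hydrogens by atom environment:
  4 × C (aromatic): no H
  2 × C (aromatic): 1 H each → 2
  2 × Cl: no H
  1 × N: 1 H
  1 × O: 1 H
  1 × S: 1 H
  Total hydrogens = 5.
Molecular formula: C6H5Cl2NOS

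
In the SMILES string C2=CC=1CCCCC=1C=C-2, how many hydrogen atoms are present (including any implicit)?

Hydrogens are implicit in SMILES; fill each atom to its normal valence:
  4 × C: 2 H each → 8
  4 × C (aromatic): 1 H each → 4
  2 × C (aromatic): no H
  Total hydrogens = 12.

12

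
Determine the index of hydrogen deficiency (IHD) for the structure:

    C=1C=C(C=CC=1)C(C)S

4

Molecular formula from the SMILES: C8H10S.
DoU = (2C + 2 + N − H − X)/2 = (2·8 + 2 + 0 − 10 − 0)/2 = 8/2 = 4.
(Structurally: 1 ring(s) + 3 π bond(s) = 4.)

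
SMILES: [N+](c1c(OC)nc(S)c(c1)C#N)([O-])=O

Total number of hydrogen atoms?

Hydrogens are implicit in SMILES; fill each atom to its normal valence:
  4 × C (aromatic): no H
  2 × O: no H
  1 × C: 3 H
  1 × C (aromatic): 1 H
  1 × C: no H
  1 × N (aromatic): no H
  1 × N: no H
  1 × N (charge +1): no H
  1 × O (charge -1): no H
  1 × S: 1 H
  Total hydrogens = 5.

5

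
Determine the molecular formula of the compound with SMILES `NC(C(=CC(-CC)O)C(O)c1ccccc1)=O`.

C13H17NO3

Heavy atoms from the SMILES: 13 C, 1 N, 3 O.
Implicit hydrogens by atom environment:
  5 × C (aromatic): 1 H each → 5
  3 × C: 1 H each → 3
  2 × C: no H
  2 × O: 1 H each → 2
  1 × C: 3 H
  1 × C: 2 H
  1 × C (aromatic): no H
  1 × N: 2 H
  1 × O: no H
  Total hydrogens = 17.
Molecular formula: C13H17NO3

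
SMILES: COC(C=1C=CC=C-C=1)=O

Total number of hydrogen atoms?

Hydrogens are implicit in SMILES; fill each atom to its normal valence:
  5 × C (aromatic): 1 H each → 5
  2 × O: no H
  1 × C: 3 H
  1 × C (aromatic): no H
  1 × C: no H
  Total hydrogens = 8.

8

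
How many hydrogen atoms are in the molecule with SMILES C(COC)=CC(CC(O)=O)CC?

16

Hydrogens are implicit in SMILES; fill each atom to its normal valence:
  3 × C: 2 H each → 6
  3 × C: 1 H each → 3
  2 × C: 3 H each → 6
  2 × O: no H
  1 × C: no H
  1 × O: 1 H
  Total hydrogens = 16.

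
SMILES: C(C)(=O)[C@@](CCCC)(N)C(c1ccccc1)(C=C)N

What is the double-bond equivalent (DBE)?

Molecular formula from the SMILES: C16H24N2O.
DoU = (2C + 2 + N − H − X)/2 = (2·16 + 2 + 2 − 24 − 0)/2 = 12/2 = 6.
(Structurally: 1 ring(s) + 5 π bond(s) = 6.)

6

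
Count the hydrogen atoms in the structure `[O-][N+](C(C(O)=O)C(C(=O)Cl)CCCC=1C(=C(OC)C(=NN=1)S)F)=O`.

Hydrogens are implicit in SMILES; fill each atom to its normal valence:
  4 × C (aromatic): no H
  4 × O: no H
  3 × C: 2 H each → 6
  2 × C: 1 H each → 2
  2 × C: no H
  2 × N (aromatic): no H
  1 × C: 3 H
  1 × Cl: no H
  1 × F: no H
  1 × N (charge +1): no H
  1 × O: 1 H
  1 × O (charge -1): no H
  1 × S: 1 H
  Total hydrogens = 13.

13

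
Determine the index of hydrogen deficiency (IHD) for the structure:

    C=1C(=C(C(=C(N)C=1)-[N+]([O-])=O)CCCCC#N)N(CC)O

Molecular formula from the SMILES: C13H18N4O3.
DoU = (2C + 2 + N − H − X)/2 = (2·13 + 2 + 4 − 18 − 0)/2 = 14/2 = 7.
(Structurally: 1 ring(s) + 6 π bond(s) = 7.)

7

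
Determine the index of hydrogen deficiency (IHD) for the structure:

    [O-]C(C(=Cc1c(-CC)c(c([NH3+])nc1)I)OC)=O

Molecular formula from the SMILES: C11H13IN2O3.
DoU = (2C + 2 + N − H − X)/2 = (2·11 + 2 + 2 − 13 − 1)/2 = 12/2 = 6.
(Structurally: 1 ring(s) + 5 π bond(s) = 6.)

6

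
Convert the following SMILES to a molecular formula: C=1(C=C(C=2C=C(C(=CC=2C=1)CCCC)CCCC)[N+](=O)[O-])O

C18H23NO3

Heavy atoms from the SMILES: 18 C, 1 N, 3 O.
Implicit hydrogens by atom environment:
  6 × C: 2 H each → 12
  6 × C (aromatic): no H
  4 × C (aromatic): 1 H each → 4
  2 × C: 3 H each → 6
  1 × N (charge +1): no H
  1 × O: 1 H
  1 × O: no H
  1 × O (charge -1): no H
  Total hydrogens = 23.
Molecular formula: C18H23NO3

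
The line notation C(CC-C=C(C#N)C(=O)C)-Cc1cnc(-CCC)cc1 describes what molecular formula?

Heavy atoms from the SMILES: 17 C, 2 N, 1 O.
Implicit hydrogens by atom environment:
  6 × C: 2 H each → 12
  3 × C (aromatic): 1 H each → 3
  3 × C: no H
  2 × C: 3 H each → 6
  2 × C (aromatic): no H
  1 × C: 1 H
  1 × N (aromatic): no H
  1 × N: no H
  1 × O: no H
  Total hydrogens = 22.
Molecular formula: C17H22N2O

C17H22N2O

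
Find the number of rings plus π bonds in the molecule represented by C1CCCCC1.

1

Molecular formula from the SMILES: C6H12.
DoU = (2C + 2 + N − H − X)/2 = (2·6 + 2 + 0 − 12 − 0)/2 = 2/2 = 1.
(Structurally: 1 ring(s) + 0 π bond(s) = 1.)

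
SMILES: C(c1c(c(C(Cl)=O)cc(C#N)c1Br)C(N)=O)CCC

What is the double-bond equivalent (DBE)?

Molecular formula from the SMILES: C13H12BrClN2O2.
DoU = (2C + 2 + N − H − X)/2 = (2·13 + 2 + 2 − 12 − 2)/2 = 16/2 = 8.
(Structurally: 1 ring(s) + 7 π bond(s) = 8.)

8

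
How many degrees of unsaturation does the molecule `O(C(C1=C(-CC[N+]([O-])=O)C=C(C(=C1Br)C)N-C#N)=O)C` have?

8

Molecular formula from the SMILES: C12H12BrN3O4.
DoU = (2C + 2 + N − H − X)/2 = (2·12 + 2 + 3 − 12 − 1)/2 = 16/2 = 8.
(Structurally: 1 ring(s) + 7 π bond(s) = 8.)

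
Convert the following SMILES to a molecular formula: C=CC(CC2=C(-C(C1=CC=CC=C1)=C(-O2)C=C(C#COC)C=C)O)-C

Heavy atoms from the SMILES: 22 C, 3 O.
Implicit hydrogens by atom environment:
  5 × C (aromatic): 1 H each → 5
  5 × C (aromatic): no H
  4 × C: 1 H each → 4
  3 × C: 2 H each → 6
  3 × C: no H
  2 × C: 3 H each → 6
  1 × O: 1 H
  1 × O (aromatic): no H
  1 × O: no H
  Total hydrogens = 22.
Molecular formula: C22H22O3

C22H22O3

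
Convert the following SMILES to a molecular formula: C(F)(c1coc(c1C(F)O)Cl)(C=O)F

Heavy atoms from the SMILES: 7 C, 1 Cl, 3 F, 3 O.
Implicit hydrogens by atom environment:
  3 × C (aromatic): no H
  3 × F: no H
  2 × C: 1 H each → 2
  1 × C (aromatic): 1 H
  1 × C: no H
  1 × Cl: no H
  1 × O: 1 H
  1 × O (aromatic): no H
  1 × O: no H
  Total hydrogens = 4.
Molecular formula: C7H4ClF3O3

C7H4ClF3O3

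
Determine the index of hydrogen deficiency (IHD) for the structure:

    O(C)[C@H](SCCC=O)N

1

Molecular formula from the SMILES: C5H11NO2S.
DoU = (2C + 2 + N − H − X)/2 = (2·5 + 2 + 1 − 11 − 0)/2 = 2/2 = 1.
(Structurally: 0 ring(s) + 1 π bond(s) = 1.)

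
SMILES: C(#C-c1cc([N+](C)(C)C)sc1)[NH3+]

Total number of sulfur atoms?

The symbol for sulfur appears 1 time in the SMILES.

1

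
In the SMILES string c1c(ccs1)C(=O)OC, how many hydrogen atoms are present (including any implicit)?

Hydrogens are implicit in SMILES; fill each atom to its normal valence:
  3 × C (aromatic): 1 H each → 3
  2 × O: no H
  1 × C: 3 H
  1 × C (aromatic): no H
  1 × C: no H
  1 × S (aromatic): no H
  Total hydrogens = 6.

6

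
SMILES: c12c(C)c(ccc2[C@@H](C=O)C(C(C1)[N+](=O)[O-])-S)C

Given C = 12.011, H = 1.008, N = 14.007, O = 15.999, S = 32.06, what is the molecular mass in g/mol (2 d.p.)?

Molecular formula: C13H15NO3S.
M = 13×12.011 + 15×1.008 + 1×14.007 + 3×15.999 + 1×32.06 = 265.33 g/mol.

265.33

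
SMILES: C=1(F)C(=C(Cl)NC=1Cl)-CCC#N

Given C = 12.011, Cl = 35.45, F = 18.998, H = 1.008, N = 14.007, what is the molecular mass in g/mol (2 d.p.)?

Molecular formula: C7H5Cl2FN2.
M = 7×12.011 + 2×35.45 + 1×18.998 + 5×1.008 + 2×14.007 = 207.03 g/mol.

207.03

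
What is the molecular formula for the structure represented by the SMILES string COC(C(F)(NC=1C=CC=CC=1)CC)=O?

C11H14FNO2

Heavy atoms from the SMILES: 11 C, 1 F, 1 N, 2 O.
Implicit hydrogens by atom environment:
  5 × C (aromatic): 1 H each → 5
  2 × C: 3 H each → 6
  2 × C: no H
  2 × O: no H
  1 × C: 2 H
  1 × C (aromatic): no H
  1 × F: no H
  1 × N: 1 H
  Total hydrogens = 14.
Molecular formula: C11H14FNO2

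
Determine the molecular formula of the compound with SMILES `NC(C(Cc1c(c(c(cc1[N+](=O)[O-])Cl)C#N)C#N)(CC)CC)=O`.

Heavy atoms from the SMILES: 15 C, 1 Cl, 4 N, 3 O.
Implicit hydrogens by atom environment:
  5 × C (aromatic): no H
  4 × C: no H
  3 × C: 2 H each → 6
  2 × C: 3 H each → 6
  2 × N: no H
  2 × O: no H
  1 × C (aromatic): 1 H
  1 × Cl: no H
  1 × N: 2 H
  1 × N (charge +1): no H
  1 × O (charge -1): no H
  Total hydrogens = 15.
Molecular formula: C15H15ClN4O3

C15H15ClN4O3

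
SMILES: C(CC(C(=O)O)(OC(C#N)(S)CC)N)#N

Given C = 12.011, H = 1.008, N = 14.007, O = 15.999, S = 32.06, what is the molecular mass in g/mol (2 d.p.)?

229.25

Molecular formula: C8H11N3O3S.
M = 8×12.011 + 11×1.008 + 3×14.007 + 3×15.999 + 1×32.06 = 229.25 g/mol.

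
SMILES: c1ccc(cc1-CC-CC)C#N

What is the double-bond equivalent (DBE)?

6

Molecular formula from the SMILES: C11H13N.
DoU = (2C + 2 + N − H − X)/2 = (2·11 + 2 + 1 − 13 − 0)/2 = 12/2 = 6.
(Structurally: 1 ring(s) + 5 π bond(s) = 6.)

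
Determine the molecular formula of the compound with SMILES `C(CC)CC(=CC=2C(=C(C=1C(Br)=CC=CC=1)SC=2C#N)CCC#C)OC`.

C22H22BrNOS

Heavy atoms from the SMILES: 1 Br, 22 C, 1 N, 1 O, 1 S.
Implicit hydrogens by atom environment:
  6 × C (aromatic): no H
  5 × C: 2 H each → 10
  4 × C (aromatic): 1 H each → 4
  3 × C: no H
  2 × C: 3 H each → 6
  2 × C: 1 H each → 2
  1 × Br: no H
  1 × N: no H
  1 × O: no H
  1 × S (aromatic): no H
  Total hydrogens = 22.
Molecular formula: C22H22BrNOS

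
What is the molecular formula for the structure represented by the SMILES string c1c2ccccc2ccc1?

C10H8

Heavy atoms from the SMILES: 10 C.
Implicit hydrogens by atom environment:
  8 × C (aromatic): 1 H each → 8
  2 × C (aromatic): no H
  Total hydrogens = 8.
Molecular formula: C10H8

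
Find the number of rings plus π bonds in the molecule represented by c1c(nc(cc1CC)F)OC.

Molecular formula from the SMILES: C8H10FNO.
DoU = (2C + 2 + N − H − X)/2 = (2·8 + 2 + 1 − 10 − 1)/2 = 8/2 = 4.
(Structurally: 1 ring(s) + 3 π bond(s) = 4.)

4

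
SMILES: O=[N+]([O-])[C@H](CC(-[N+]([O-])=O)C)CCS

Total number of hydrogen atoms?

Hydrogens are implicit in SMILES; fill each atom to its normal valence:
  3 × C: 2 H each → 6
  2 × C: 1 H each → 2
  2 × N (charge +1): no H
  2 × O: no H
  2 × O (charge -1): no H
  1 × C: 3 H
  1 × S: 1 H
  Total hydrogens = 12.

12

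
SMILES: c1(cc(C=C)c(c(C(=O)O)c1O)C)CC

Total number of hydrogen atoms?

14

Hydrogens are implicit in SMILES; fill each atom to its normal valence:
  5 × C (aromatic): no H
  2 × C: 3 H each → 6
  2 × C: 2 H each → 4
  2 × O: 1 H each → 2
  1 × C (aromatic): 1 H
  1 × C: 1 H
  1 × C: no H
  1 × O: no H
  Total hydrogens = 14.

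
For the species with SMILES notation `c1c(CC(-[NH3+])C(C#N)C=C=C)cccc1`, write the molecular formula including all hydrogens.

Heavy atoms from the SMILES: 13 C, 2 N.
Implicit hydrogens by atom environment:
  5 × C (aromatic): 1 H each → 5
  3 × C: 1 H each → 3
  2 × C: 2 H each → 4
  2 × C: no H
  1 × C (aromatic): no H
  1 × N (charge +1): 3 H
  1 × N: no H
  Total hydrogens = 15.
Net charge +1.
Molecular formula: C13H15N2+

C13H15N2+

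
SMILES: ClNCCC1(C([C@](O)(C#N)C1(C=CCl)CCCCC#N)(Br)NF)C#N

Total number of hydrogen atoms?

Hydrogens are implicit in SMILES; fill each atom to its normal valence:
  7 × C: no H
  6 × C: 2 H each → 12
  3 × N: no H
  2 × C: 1 H each → 2
  2 × Cl: no H
  2 × N: 1 H each → 2
  1 × Br: no H
  1 × F: no H
  1 × O: 1 H
  Total hydrogens = 17.

17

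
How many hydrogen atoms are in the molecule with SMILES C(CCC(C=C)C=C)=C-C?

Hydrogens are implicit in SMILES; fill each atom to its normal valence:
  5 × C: 1 H each → 5
  4 × C: 2 H each → 8
  1 × C: 3 H
  Total hydrogens = 16.

16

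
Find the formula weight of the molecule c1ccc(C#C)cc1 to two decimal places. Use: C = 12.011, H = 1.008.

102.14

Molecular formula: C8H6.
M = 8×12.011 + 6×1.008 = 102.14 g/mol.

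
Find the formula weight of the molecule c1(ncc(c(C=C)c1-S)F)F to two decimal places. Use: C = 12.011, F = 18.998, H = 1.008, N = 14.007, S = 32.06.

173.18

Molecular formula: C7H5F2NS.
M = 7×12.011 + 2×18.998 + 5×1.008 + 1×14.007 + 1×32.06 = 173.18 g/mol.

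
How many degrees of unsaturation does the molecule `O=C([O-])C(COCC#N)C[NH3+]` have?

Molecular formula from the SMILES: C6H10N2O3.
DoU = (2C + 2 + N − H − X)/2 = (2·6 + 2 + 2 − 10 − 0)/2 = 6/2 = 3.
(Structurally: 0 ring(s) + 3 π bond(s) = 3.)

3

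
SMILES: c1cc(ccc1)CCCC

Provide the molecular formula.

Heavy atoms from the SMILES: 10 C.
Implicit hydrogens by atom environment:
  5 × C (aromatic): 1 H each → 5
  3 × C: 2 H each → 6
  1 × C: 3 H
  1 × C (aromatic): no H
  Total hydrogens = 14.
Molecular formula: C10H14

C10H14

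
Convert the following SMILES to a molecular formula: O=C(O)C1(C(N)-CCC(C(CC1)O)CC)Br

Heavy atoms from the SMILES: 1 Br, 11 C, 1 N, 3 O.
Implicit hydrogens by atom environment:
  5 × C: 2 H each → 10
  3 × C: 1 H each → 3
  2 × C: no H
  2 × O: 1 H each → 2
  1 × Br: no H
  1 × C: 3 H
  1 × N: 2 H
  1 × O: no H
  Total hydrogens = 20.
Molecular formula: C11H20BrNO3

C11H20BrNO3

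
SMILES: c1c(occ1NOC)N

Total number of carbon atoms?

5

The symbol for carbon appears 5 times in the SMILES. Lowercase c denotes aromatic carbon and counts toward C.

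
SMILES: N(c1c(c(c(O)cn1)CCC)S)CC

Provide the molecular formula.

C10H16N2OS

Heavy atoms from the SMILES: 10 C, 2 N, 1 O, 1 S.
Implicit hydrogens by atom environment:
  4 × C (aromatic): no H
  3 × C: 2 H each → 6
  2 × C: 3 H each → 6
  1 × C (aromatic): 1 H
  1 × N: 1 H
  1 × N (aromatic): no H
  1 × O: 1 H
  1 × S: 1 H
  Total hydrogens = 16.
Molecular formula: C10H16N2OS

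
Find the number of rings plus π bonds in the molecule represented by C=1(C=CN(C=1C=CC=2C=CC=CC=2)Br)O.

8

Molecular formula from the SMILES: C12H10BrNO.
DoU = (2C + 2 + N − H − X)/2 = (2·12 + 2 + 1 − 10 − 1)/2 = 16/2 = 8.
(Structurally: 2 ring(s) + 6 π bond(s) = 8.)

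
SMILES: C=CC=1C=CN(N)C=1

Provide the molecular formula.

C6H8N2

Heavy atoms from the SMILES: 6 C, 2 N.
Implicit hydrogens by atom environment:
  3 × C (aromatic): 1 H each → 3
  1 × C: 2 H
  1 × C: 1 H
  1 × C (aromatic): no H
  1 × N: 2 H
  1 × N (aromatic): no H
  Total hydrogens = 8.
Molecular formula: C6H8N2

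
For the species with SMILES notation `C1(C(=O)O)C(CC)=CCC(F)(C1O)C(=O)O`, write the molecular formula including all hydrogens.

Heavy atoms from the SMILES: 10 C, 1 F, 5 O.
Implicit hydrogens by atom environment:
  4 × C: no H
  3 × C: 1 H each → 3
  3 × O: 1 H each → 3
  2 × C: 2 H each → 4
  2 × O: no H
  1 × C: 3 H
  1 × F: no H
  Total hydrogens = 13.
Molecular formula: C10H13FO5

C10H13FO5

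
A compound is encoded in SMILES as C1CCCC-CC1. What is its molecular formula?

Heavy atoms from the SMILES: 7 C.
Implicit hydrogens by atom environment:
  7 × C: 2 H each → 14
  Total hydrogens = 14.
Molecular formula: C7H14

C7H14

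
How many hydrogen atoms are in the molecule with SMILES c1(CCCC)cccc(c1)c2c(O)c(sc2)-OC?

Hydrogens are implicit in SMILES; fill each atom to its normal valence:
  5 × C (aromatic): 1 H each → 5
  5 × C (aromatic): no H
  3 × C: 2 H each → 6
  2 × C: 3 H each → 6
  1 × O: 1 H
  1 × O: no H
  1 × S (aromatic): no H
  Total hydrogens = 18.

18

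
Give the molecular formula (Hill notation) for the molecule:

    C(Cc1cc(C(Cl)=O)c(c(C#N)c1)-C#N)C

Heavy atoms from the SMILES: 12 C, 1 Cl, 2 N, 1 O.
Implicit hydrogens by atom environment:
  4 × C (aromatic): no H
  3 × C: no H
  2 × C: 2 H each → 4
  2 × C (aromatic): 1 H each → 2
  2 × N: no H
  1 × C: 3 H
  1 × Cl: no H
  1 × O: no H
  Total hydrogens = 9.
Molecular formula: C12H9ClN2O

C12H9ClN2O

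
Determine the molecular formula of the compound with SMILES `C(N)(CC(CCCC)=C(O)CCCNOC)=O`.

C12H24N2O3

Heavy atoms from the SMILES: 12 C, 2 N, 3 O.
Implicit hydrogens by atom environment:
  7 × C: 2 H each → 14
  3 × C: no H
  2 × C: 3 H each → 6
  2 × O: no H
  1 × N: 2 H
  1 × N: 1 H
  1 × O: 1 H
  Total hydrogens = 24.
Molecular formula: C12H24N2O3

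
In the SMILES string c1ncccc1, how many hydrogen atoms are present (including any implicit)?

Hydrogens are implicit in SMILES; fill each atom to its normal valence:
  5 × C (aromatic): 1 H each → 5
  1 × N (aromatic): no H
  Total hydrogens = 5.

5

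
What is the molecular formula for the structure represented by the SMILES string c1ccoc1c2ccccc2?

C10H8O

Heavy atoms from the SMILES: 10 C, 1 O.
Implicit hydrogens by atom environment:
  8 × C (aromatic): 1 H each → 8
  2 × C (aromatic): no H
  1 × O (aromatic): no H
  Total hydrogens = 8.
Molecular formula: C10H8O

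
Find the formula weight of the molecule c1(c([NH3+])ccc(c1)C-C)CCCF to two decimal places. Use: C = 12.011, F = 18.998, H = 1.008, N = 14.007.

Molecular formula: C11H17FN+.
M = 11×12.011 + 1×18.998 + 17×1.008 + 1×14.007 = 182.26 g/mol.

182.26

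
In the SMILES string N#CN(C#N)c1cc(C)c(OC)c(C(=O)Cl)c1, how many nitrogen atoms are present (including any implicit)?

The symbol for nitrogen appears 3 times in the SMILES.

3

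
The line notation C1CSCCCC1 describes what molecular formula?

C6H12S

Heavy atoms from the SMILES: 6 C, 1 S.
Implicit hydrogens by atom environment:
  6 × C: 2 H each → 12
  1 × S: no H
  Total hydrogens = 12.
Molecular formula: C6H12S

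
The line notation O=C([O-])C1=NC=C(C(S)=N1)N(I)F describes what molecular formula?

C5H2FIN3O2S-

Heavy atoms from the SMILES: 5 C, 1 F, 1 I, 3 N, 2 O, 1 S.
Implicit hydrogens by atom environment:
  3 × C (aromatic): no H
  2 × N (aromatic): no H
  1 × C (aromatic): 1 H
  1 × C: no H
  1 × F: no H
  1 × I: no H
  1 × N: no H
  1 × O: no H
  1 × O (charge -1): no H
  1 × S: 1 H
  Total hydrogens = 2.
Net charge -1.
Molecular formula: C5H2FIN3O2S-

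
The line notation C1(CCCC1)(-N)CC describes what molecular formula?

Heavy atoms from the SMILES: 7 C, 1 N.
Implicit hydrogens by atom environment:
  5 × C: 2 H each → 10
  1 × C: 3 H
  1 × C: no H
  1 × N: 2 H
  Total hydrogens = 15.
Molecular formula: C7H15N

C7H15N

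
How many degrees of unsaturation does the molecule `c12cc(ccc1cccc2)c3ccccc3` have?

11

Molecular formula from the SMILES: C16H12.
DoU = (2C + 2 + N − H − X)/2 = (2·16 + 2 + 0 − 12 − 0)/2 = 22/2 = 11.
(Structurally: 3 ring(s) + 8 π bond(s) = 11.)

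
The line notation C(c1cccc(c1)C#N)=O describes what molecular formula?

Heavy atoms from the SMILES: 8 C, 1 N, 1 O.
Implicit hydrogens by atom environment:
  4 × C (aromatic): 1 H each → 4
  2 × C (aromatic): no H
  1 × C: 1 H
  1 × C: no H
  1 × N: no H
  1 × O: no H
  Total hydrogens = 5.
Molecular formula: C8H5NO

C8H5NO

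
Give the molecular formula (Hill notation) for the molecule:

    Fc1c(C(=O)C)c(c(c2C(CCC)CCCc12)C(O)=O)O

C16H19FO4

Heavy atoms from the SMILES: 16 C, 1 F, 4 O.
Implicit hydrogens by atom environment:
  6 × C (aromatic): no H
  5 × C: 2 H each → 10
  2 × C: 3 H each → 6
  2 × C: no H
  2 × O: 1 H each → 2
  2 × O: no H
  1 × C: 1 H
  1 × F: no H
  Total hydrogens = 19.
Molecular formula: C16H19FO4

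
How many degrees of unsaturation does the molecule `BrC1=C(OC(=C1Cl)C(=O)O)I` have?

Molecular formula from the SMILES: C5HBrClIO3.
DoU = (2C + 2 + N − H − X)/2 = (2·5 + 2 + 0 − 1 − 3)/2 = 8/2 = 4.
(Structurally: 1 ring(s) + 3 π bond(s) = 4.)

4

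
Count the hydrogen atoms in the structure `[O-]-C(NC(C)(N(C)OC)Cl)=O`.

Hydrogens are implicit in SMILES; fill each atom to its normal valence:
  3 × C: 3 H each → 9
  2 × C: no H
  2 × O: no H
  1 × Cl: no H
  1 × N: 1 H
  1 × N: no H
  1 × O (charge -1): no H
  Total hydrogens = 10.

10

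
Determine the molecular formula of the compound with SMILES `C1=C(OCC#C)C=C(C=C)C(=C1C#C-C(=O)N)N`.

C14H12N2O2

Heavy atoms from the SMILES: 14 C, 2 N, 2 O.
Implicit hydrogens by atom environment:
  4 × C (aromatic): no H
  4 × C: no H
  2 × C: 2 H each → 4
  2 × C (aromatic): 1 H each → 2
  2 × C: 1 H each → 2
  2 × N: 2 H each → 4
  2 × O: no H
  Total hydrogens = 12.
Molecular formula: C14H12N2O2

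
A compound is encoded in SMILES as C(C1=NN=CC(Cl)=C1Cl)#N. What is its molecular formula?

C5HCl2N3

Heavy atoms from the SMILES: 5 C, 2 Cl, 3 N.
Implicit hydrogens by atom environment:
  3 × C (aromatic): no H
  2 × Cl: no H
  2 × N (aromatic): no H
  1 × C (aromatic): 1 H
  1 × C: no H
  1 × N: no H
  Total hydrogens = 1.
Molecular formula: C5HCl2N3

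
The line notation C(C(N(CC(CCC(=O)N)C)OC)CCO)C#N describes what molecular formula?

Heavy atoms from the SMILES: 12 C, 3 N, 3 O.
Implicit hydrogens by atom environment:
  6 × C: 2 H each → 12
  2 × C: 3 H each → 6
  2 × C: 1 H each → 2
  2 × C: no H
  2 × N: no H
  2 × O: no H
  1 × N: 2 H
  1 × O: 1 H
  Total hydrogens = 23.
Molecular formula: C12H23N3O3

C12H23N3O3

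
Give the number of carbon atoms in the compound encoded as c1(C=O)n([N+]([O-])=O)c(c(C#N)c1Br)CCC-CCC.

12

The symbol for carbon appears 12 times in the SMILES. Lowercase c denotes aromatic carbon and counts toward C.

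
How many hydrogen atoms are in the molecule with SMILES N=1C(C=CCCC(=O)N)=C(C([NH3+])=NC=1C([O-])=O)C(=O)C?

Hydrogens are implicit in SMILES; fill each atom to its normal valence:
  4 × C (aromatic): no H
  3 × C: no H
  3 × O: no H
  2 × C: 2 H each → 4
  2 × C: 1 H each → 2
  2 × N (aromatic): no H
  1 × C: 3 H
  1 × N (charge +1): 3 H
  1 × N: 2 H
  1 × O (charge -1): no H
  Total hydrogens = 14.

14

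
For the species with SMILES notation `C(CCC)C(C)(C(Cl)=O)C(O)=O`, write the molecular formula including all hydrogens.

C8H13ClO3

Heavy atoms from the SMILES: 8 C, 1 Cl, 3 O.
Implicit hydrogens by atom environment:
  3 × C: 2 H each → 6
  3 × C: no H
  2 × C: 3 H each → 6
  2 × O: no H
  1 × Cl: no H
  1 × O: 1 H
  Total hydrogens = 13.
Molecular formula: C8H13ClO3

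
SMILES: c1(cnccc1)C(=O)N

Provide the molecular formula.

Heavy atoms from the SMILES: 6 C, 2 N, 1 O.
Implicit hydrogens by atom environment:
  4 × C (aromatic): 1 H each → 4
  1 × C (aromatic): no H
  1 × C: no H
  1 × N: 2 H
  1 × N (aromatic): no H
  1 × O: no H
  Total hydrogens = 6.
Molecular formula: C6H6N2O

C6H6N2O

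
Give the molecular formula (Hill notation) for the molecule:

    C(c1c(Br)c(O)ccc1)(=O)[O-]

C7H4BrO3-

Heavy atoms from the SMILES: 1 Br, 7 C, 3 O.
Implicit hydrogens by atom environment:
  3 × C (aromatic): 1 H each → 3
  3 × C (aromatic): no H
  1 × Br: no H
  1 × C: no H
  1 × O: 1 H
  1 × O: no H
  1 × O (charge -1): no H
  Total hydrogens = 4.
Net charge -1.
Molecular formula: C7H4BrO3-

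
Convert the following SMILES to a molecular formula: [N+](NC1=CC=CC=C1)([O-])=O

Heavy atoms from the SMILES: 6 C, 2 N, 2 O.
Implicit hydrogens by atom environment:
  5 × C (aromatic): 1 H each → 5
  1 × C (aromatic): no H
  1 × N: 1 H
  1 × N (charge +1): no H
  1 × O: no H
  1 × O (charge -1): no H
  Total hydrogens = 6.
Molecular formula: C6H6N2O2

C6H6N2O2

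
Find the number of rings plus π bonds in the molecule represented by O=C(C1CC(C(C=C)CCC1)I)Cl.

3

Molecular formula from the SMILES: C10H14ClIO.
DoU = (2C + 2 + N − H − X)/2 = (2·10 + 2 + 0 − 14 − 2)/2 = 6/2 = 3.
(Structurally: 1 ring(s) + 2 π bond(s) = 3.)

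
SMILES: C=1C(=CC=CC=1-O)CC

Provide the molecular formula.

Heavy atoms from the SMILES: 8 C, 1 O.
Implicit hydrogens by atom environment:
  4 × C (aromatic): 1 H each → 4
  2 × C (aromatic): no H
  1 × C: 3 H
  1 × C: 2 H
  1 × O: 1 H
  Total hydrogens = 10.
Molecular formula: C8H10O

C8H10O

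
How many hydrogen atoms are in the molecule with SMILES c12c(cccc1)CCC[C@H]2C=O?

12

Hydrogens are implicit in SMILES; fill each atom to its normal valence:
  4 × C (aromatic): 1 H each → 4
  3 × C: 2 H each → 6
  2 × C: 1 H each → 2
  2 × C (aromatic): no H
  1 × O: no H
  Total hydrogens = 12.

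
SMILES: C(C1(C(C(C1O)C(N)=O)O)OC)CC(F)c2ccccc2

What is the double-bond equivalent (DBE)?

6

Molecular formula from the SMILES: C15H20FNO4.
DoU = (2C + 2 + N − H − X)/2 = (2·15 + 2 + 1 − 20 − 1)/2 = 12/2 = 6.
(Structurally: 2 ring(s) + 4 π bond(s) = 6.)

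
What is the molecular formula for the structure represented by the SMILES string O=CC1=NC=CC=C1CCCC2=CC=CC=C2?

C15H15NO

Heavy atoms from the SMILES: 15 C, 1 N, 1 O.
Implicit hydrogens by atom environment:
  8 × C (aromatic): 1 H each → 8
  3 × C: 2 H each → 6
  3 × C (aromatic): no H
  1 × C: 1 H
  1 × N (aromatic): no H
  1 × O: no H
  Total hydrogens = 15.
Molecular formula: C15H15NO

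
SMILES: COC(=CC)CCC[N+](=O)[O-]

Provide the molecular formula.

Heavy atoms from the SMILES: 7 C, 1 N, 3 O.
Implicit hydrogens by atom environment:
  3 × C: 2 H each → 6
  2 × C: 3 H each → 6
  2 × O: no H
  1 × C: 1 H
  1 × C: no H
  1 × N (charge +1): no H
  1 × O (charge -1): no H
  Total hydrogens = 13.
Molecular formula: C7H13NO3

C7H13NO3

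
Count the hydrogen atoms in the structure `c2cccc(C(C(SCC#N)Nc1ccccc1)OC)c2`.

Hydrogens are implicit in SMILES; fill each atom to its normal valence:
  10 × C (aromatic): 1 H each → 10
  2 × C: 1 H each → 2
  2 × C (aromatic): no H
  1 × C: 3 H
  1 × C: 2 H
  1 × C: no H
  1 × N: 1 H
  1 × N: no H
  1 × O: no H
  1 × S: no H
  Total hydrogens = 18.

18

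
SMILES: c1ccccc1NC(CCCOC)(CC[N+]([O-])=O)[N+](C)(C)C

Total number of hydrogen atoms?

Hydrogens are implicit in SMILES; fill each atom to its normal valence:
  5 × C: 2 H each → 10
  5 × C (aromatic): 1 H each → 5
  4 × C: 3 H each → 12
  2 × N (charge +1): no H
  2 × O: no H
  1 × C: no H
  1 × C (aromatic): no H
  1 × N: 1 H
  1 × O (charge -1): no H
  Total hydrogens = 28.

28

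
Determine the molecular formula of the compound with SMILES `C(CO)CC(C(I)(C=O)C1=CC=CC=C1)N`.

C12H16INO2

Heavy atoms from the SMILES: 12 C, 1 I, 1 N, 2 O.
Implicit hydrogens by atom environment:
  5 × C (aromatic): 1 H each → 5
  3 × C: 2 H each → 6
  2 × C: 1 H each → 2
  1 × C: no H
  1 × C (aromatic): no H
  1 × I: no H
  1 × N: 2 H
  1 × O: 1 H
  1 × O: no H
  Total hydrogens = 16.
Molecular formula: C12H16INO2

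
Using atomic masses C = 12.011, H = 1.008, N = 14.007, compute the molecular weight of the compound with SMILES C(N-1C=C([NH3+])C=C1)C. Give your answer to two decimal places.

111.17

Molecular formula: C6H11N2+.
M = 6×12.011 + 11×1.008 + 2×14.007 = 111.17 g/mol.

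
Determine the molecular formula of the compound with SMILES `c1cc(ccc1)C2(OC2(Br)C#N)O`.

C9H6BrNO2

Heavy atoms from the SMILES: 1 Br, 9 C, 1 N, 2 O.
Implicit hydrogens by atom environment:
  5 × C (aromatic): 1 H each → 5
  3 × C: no H
  1 × Br: no H
  1 × C (aromatic): no H
  1 × N: no H
  1 × O: 1 H
  1 × O: no H
  Total hydrogens = 6.
Molecular formula: C9H6BrNO2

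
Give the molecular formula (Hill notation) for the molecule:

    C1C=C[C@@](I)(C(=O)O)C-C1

Heavy atoms from the SMILES: 7 C, 1 I, 2 O.
Implicit hydrogens by atom environment:
  3 × C: 2 H each → 6
  2 × C: 1 H each → 2
  2 × C: no H
  1 × I: no H
  1 × O: 1 H
  1 × O: no H
  Total hydrogens = 9.
Molecular formula: C7H9IO2

C7H9IO2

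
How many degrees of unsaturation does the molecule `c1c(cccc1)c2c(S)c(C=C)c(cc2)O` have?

9

Molecular formula from the SMILES: C14H12OS.
DoU = (2C + 2 + N − H − X)/2 = (2·14 + 2 + 0 − 12 − 0)/2 = 18/2 = 9.
(Structurally: 2 ring(s) + 7 π bond(s) = 9.)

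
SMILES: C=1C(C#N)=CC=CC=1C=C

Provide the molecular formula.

C9H7N

Heavy atoms from the SMILES: 9 C, 1 N.
Implicit hydrogens by atom environment:
  4 × C (aromatic): 1 H each → 4
  2 × C (aromatic): no H
  1 × C: 2 H
  1 × C: 1 H
  1 × C: no H
  1 × N: no H
  Total hydrogens = 7.
Molecular formula: C9H7N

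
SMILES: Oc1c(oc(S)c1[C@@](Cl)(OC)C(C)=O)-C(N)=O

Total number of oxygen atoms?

The symbol for oxygen appears 5 times in the SMILES.

5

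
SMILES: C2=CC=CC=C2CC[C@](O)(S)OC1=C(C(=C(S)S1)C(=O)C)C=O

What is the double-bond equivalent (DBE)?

9

Molecular formula from the SMILES: C16H16O4S3.
DoU = (2C + 2 + N − H − X)/2 = (2·16 + 2 + 0 − 16 − 0)/2 = 18/2 = 9.
(Structurally: 2 ring(s) + 7 π bond(s) = 9.)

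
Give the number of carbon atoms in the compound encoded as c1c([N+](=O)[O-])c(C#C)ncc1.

The symbol for carbon appears 7 times in the SMILES. Lowercase c denotes aromatic carbon and counts toward C.

7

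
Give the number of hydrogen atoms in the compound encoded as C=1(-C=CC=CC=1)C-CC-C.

Hydrogens are implicit in SMILES; fill each atom to its normal valence:
  5 × C (aromatic): 1 H each → 5
  3 × C: 2 H each → 6
  1 × C: 3 H
  1 × C (aromatic): no H
  Total hydrogens = 14.

14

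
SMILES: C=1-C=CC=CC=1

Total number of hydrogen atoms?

6

Hydrogens are implicit in SMILES; fill each atom to its normal valence:
  6 × C (aromatic): 1 H each → 6
  Total hydrogens = 6.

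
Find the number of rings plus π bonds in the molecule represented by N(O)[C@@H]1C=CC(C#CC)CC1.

4

Molecular formula from the SMILES: C9H13NO.
DoU = (2C + 2 + N − H − X)/2 = (2·9 + 2 + 1 − 13 − 0)/2 = 8/2 = 4.
(Structurally: 1 ring(s) + 3 π bond(s) = 4.)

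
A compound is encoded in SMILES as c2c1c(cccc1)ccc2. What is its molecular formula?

Heavy atoms from the SMILES: 10 C.
Implicit hydrogens by atom environment:
  8 × C (aromatic): 1 H each → 8
  2 × C (aromatic): no H
  Total hydrogens = 8.
Molecular formula: C10H8

C10H8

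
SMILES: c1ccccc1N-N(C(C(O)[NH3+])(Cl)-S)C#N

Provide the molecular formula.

Heavy atoms from the SMILES: 9 C, 1 Cl, 4 N, 1 O, 1 S.
Implicit hydrogens by atom environment:
  5 × C (aromatic): 1 H each → 5
  2 × C: no H
  2 × N: no H
  1 × C: 1 H
  1 × C (aromatic): no H
  1 × Cl: no H
  1 × N (charge +1): 3 H
  1 × N: 1 H
  1 × O: 1 H
  1 × S: 1 H
  Total hydrogens = 12.
Net charge +1.
Molecular formula: C9H12ClN4OS+

C9H12ClN4OS+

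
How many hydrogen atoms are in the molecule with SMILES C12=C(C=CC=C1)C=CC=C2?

Hydrogens are implicit in SMILES; fill each atom to its normal valence:
  8 × C (aromatic): 1 H each → 8
  2 × C (aromatic): no H
  Total hydrogens = 8.

8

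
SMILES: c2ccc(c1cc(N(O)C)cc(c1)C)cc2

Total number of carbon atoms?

The symbol for carbon appears 14 times in the SMILES. Lowercase c denotes aromatic carbon and counts toward C.

14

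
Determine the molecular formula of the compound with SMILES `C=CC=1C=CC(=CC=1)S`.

C8H8S

Heavy atoms from the SMILES: 8 C, 1 S.
Implicit hydrogens by atom environment:
  4 × C (aromatic): 1 H each → 4
  2 × C (aromatic): no H
  1 × C: 2 H
  1 × C: 1 H
  1 × S: 1 H
  Total hydrogens = 8.
Molecular formula: C8H8S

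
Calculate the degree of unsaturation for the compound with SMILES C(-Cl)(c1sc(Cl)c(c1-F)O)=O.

4

Molecular formula from the SMILES: C5HCl2FO2S.
DoU = (2C + 2 + N − H − X)/2 = (2·5 + 2 + 0 − 1 − 3)/2 = 8/2 = 4.
(Structurally: 1 ring(s) + 3 π bond(s) = 4.)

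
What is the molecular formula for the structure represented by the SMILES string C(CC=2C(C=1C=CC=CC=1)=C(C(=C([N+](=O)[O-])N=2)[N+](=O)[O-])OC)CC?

Heavy atoms from the SMILES: 16 C, 3 N, 5 O.
Implicit hydrogens by atom environment:
  6 × C (aromatic): no H
  5 × C (aromatic): 1 H each → 5
  3 × C: 2 H each → 6
  3 × O: no H
  2 × C: 3 H each → 6
  2 × N (charge +1): no H
  2 × O (charge -1): no H
  1 × N (aromatic): no H
  Total hydrogens = 17.
Molecular formula: C16H17N3O5

C16H17N3O5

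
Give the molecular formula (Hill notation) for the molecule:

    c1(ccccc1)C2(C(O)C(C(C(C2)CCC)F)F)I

C15H19F2IO

Heavy atoms from the SMILES: 15 C, 2 F, 1 I, 1 O.
Implicit hydrogens by atom environment:
  5 × C (aromatic): 1 H each → 5
  4 × C: 1 H each → 4
  3 × C: 2 H each → 6
  2 × F: no H
  1 × C: 3 H
  1 × C: no H
  1 × C (aromatic): no H
  1 × I: no H
  1 × O: 1 H
  Total hydrogens = 19.
Molecular formula: C15H19F2IO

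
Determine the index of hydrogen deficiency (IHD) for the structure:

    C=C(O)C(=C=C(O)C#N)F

5

Molecular formula from the SMILES: C6H4FNO2.
DoU = (2C + 2 + N − H − X)/2 = (2·6 + 2 + 1 − 4 − 1)/2 = 10/2 = 5.
(Structurally: 0 ring(s) + 5 π bond(s) = 5.)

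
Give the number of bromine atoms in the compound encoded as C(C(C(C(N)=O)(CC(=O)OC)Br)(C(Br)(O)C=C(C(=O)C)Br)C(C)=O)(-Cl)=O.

The symbol for bromine appears 3 times in the SMILES.

3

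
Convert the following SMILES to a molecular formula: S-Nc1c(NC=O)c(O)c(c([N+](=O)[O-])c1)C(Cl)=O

Heavy atoms from the SMILES: 8 C, 1 Cl, 3 N, 5 O, 1 S.
Implicit hydrogens by atom environment:
  5 × C (aromatic): no H
  3 × O: no H
  2 × N: 1 H each → 2
  1 × C (aromatic): 1 H
  1 × C: 1 H
  1 × C: no H
  1 × Cl: no H
  1 × N (charge +1): no H
  1 × O: 1 H
  1 × O (charge -1): no H
  1 × S: 1 H
  Total hydrogens = 6.
Molecular formula: C8H6ClN3O5S

C8H6ClN3O5S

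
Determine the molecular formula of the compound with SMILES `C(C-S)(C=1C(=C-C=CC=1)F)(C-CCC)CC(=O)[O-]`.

C14H18FO2S-

Heavy atoms from the SMILES: 14 C, 1 F, 2 O, 1 S.
Implicit hydrogens by atom environment:
  5 × C: 2 H each → 10
  4 × C (aromatic): 1 H each → 4
  2 × C: no H
  2 × C (aromatic): no H
  1 × C: 3 H
  1 × F: no H
  1 × O: no H
  1 × O (charge -1): no H
  1 × S: 1 H
  Total hydrogens = 18.
Net charge -1.
Molecular formula: C14H18FO2S-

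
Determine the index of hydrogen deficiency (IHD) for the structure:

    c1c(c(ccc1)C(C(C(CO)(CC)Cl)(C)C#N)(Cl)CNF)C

6

Molecular formula from the SMILES: C16H21Cl2FN2O.
DoU = (2C + 2 + N − H − X)/2 = (2·16 + 2 + 2 − 21 − 3)/2 = 12/2 = 6.
(Structurally: 1 ring(s) + 5 π bond(s) = 6.)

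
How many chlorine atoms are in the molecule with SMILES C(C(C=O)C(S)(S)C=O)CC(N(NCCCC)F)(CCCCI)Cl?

1

The symbol for chlorine appears 1 time in the SMILES.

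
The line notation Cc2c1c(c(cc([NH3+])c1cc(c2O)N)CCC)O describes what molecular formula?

Heavy atoms from the SMILES: 14 C, 2 N, 2 O.
Implicit hydrogens by atom environment:
  8 × C (aromatic): no H
  2 × C: 3 H each → 6
  2 × C: 2 H each → 4
  2 × C (aromatic): 1 H each → 2
  2 × O: 1 H each → 2
  1 × N (charge +1): 3 H
  1 × N: 2 H
  Total hydrogens = 19.
Net charge +1.
Molecular formula: C14H19N2O2+

C14H19N2O2+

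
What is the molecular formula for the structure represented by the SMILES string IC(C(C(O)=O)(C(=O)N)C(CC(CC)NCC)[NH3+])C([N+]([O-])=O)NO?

C12H25IN5O6+

Heavy atoms from the SMILES: 12 C, 1 I, 5 N, 6 O.
Implicit hydrogens by atom environment:
  4 × C: 1 H each → 4
  3 × C: 2 H each → 6
  3 × C: no H
  3 × O: no H
  2 × C: 3 H each → 6
  2 × N: 1 H each → 2
  2 × O: 1 H each → 2
  1 × I: no H
  1 × N (charge +1): 3 H
  1 × N: 2 H
  1 × N (charge +1): no H
  1 × O (charge -1): no H
  Total hydrogens = 25.
Net charge +1.
Molecular formula: C12H25IN5O6+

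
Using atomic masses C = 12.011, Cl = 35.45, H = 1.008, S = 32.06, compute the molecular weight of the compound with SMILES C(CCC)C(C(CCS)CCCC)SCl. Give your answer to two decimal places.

268.90

Molecular formula: C12H25ClS2.
M = 12×12.011 + 1×35.45 + 25×1.008 + 2×32.06 = 268.90 g/mol.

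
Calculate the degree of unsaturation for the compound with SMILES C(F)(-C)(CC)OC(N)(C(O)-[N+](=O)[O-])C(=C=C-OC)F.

3

Molecular formula from the SMILES: C10H16F2N2O5.
DoU = (2C + 2 + N − H − X)/2 = (2·10 + 2 + 2 − 16 − 2)/2 = 6/2 = 3.
(Structurally: 0 ring(s) + 3 π bond(s) = 3.)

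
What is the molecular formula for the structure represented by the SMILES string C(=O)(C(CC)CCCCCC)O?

C10H20O2

Heavy atoms from the SMILES: 10 C, 2 O.
Implicit hydrogens by atom environment:
  6 × C: 2 H each → 12
  2 × C: 3 H each → 6
  1 × C: 1 H
  1 × C: no H
  1 × O: 1 H
  1 × O: no H
  Total hydrogens = 20.
Molecular formula: C10H20O2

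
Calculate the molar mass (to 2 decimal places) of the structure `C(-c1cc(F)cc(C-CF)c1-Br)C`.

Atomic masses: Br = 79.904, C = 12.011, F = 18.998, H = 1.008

249.10

Molecular formula: C10H11BrF2.
M = 1×79.904 + 10×12.011 + 2×18.998 + 11×1.008 = 249.10 g/mol.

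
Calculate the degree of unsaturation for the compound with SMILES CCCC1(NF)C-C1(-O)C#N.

Molecular formula from the SMILES: C7H11FN2O.
DoU = (2C + 2 + N − H − X)/2 = (2·7 + 2 + 2 − 11 − 1)/2 = 6/2 = 3.
(Structurally: 1 ring(s) + 2 π bond(s) = 3.)

3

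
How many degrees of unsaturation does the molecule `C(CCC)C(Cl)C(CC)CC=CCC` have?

1

Molecular formula from the SMILES: C13H25Cl.
DoU = (2C + 2 + N − H − X)/2 = (2·13 + 2 + 0 − 25 − 1)/2 = 2/2 = 1.
(Structurally: 0 ring(s) + 1 π bond(s) = 1.)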